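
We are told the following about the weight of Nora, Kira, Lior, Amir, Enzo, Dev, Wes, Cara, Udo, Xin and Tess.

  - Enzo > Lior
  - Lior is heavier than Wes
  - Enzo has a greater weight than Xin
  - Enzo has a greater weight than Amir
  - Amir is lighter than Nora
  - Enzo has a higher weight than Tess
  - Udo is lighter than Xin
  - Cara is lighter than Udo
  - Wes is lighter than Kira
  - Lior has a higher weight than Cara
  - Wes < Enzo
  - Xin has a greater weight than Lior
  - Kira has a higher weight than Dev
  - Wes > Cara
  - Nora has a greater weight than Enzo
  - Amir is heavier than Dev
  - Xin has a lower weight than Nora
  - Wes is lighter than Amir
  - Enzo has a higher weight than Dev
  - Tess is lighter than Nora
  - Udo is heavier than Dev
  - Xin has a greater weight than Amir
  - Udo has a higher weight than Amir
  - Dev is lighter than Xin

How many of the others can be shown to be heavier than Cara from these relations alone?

8

From Cara the given relations immediately reach Wes, Udo, Lior.
From those, Amir, Kira, Xin, Enzo — 7 in total.
From those, Nora — 8 in total.
No other element is forced above Cara by the given relations, so the count is 8.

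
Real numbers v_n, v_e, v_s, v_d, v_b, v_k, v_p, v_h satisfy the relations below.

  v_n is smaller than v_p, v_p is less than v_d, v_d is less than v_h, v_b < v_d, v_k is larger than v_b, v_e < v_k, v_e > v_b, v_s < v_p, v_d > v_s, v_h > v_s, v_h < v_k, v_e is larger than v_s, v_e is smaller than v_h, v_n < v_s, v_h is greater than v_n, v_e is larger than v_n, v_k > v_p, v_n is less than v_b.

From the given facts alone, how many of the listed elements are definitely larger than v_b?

From v_b the given relations immediately reach v_e, v_d, v_k.
From those, v_h — 4 in total.
Nothing else is reachable above v_b; 4 in all.

4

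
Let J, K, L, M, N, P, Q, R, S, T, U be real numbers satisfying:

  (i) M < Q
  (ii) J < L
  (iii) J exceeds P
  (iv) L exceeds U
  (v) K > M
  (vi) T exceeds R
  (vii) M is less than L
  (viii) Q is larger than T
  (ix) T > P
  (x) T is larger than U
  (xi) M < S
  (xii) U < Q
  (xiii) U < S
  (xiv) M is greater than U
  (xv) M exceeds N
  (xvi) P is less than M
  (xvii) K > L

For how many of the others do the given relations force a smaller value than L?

Directly below L: U, M, J.
One step further: N, P (5 so far).
Nothing else is reachable below L; 5 in all.

5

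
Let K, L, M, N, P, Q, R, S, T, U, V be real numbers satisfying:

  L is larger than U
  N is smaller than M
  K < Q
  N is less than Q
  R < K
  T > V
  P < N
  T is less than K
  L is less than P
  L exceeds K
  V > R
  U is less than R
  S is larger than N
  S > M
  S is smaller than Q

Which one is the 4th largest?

Chaining the given pairs: U < R < V < T < K < L < P < N < M < S < Q.
The 4th largest is N.

N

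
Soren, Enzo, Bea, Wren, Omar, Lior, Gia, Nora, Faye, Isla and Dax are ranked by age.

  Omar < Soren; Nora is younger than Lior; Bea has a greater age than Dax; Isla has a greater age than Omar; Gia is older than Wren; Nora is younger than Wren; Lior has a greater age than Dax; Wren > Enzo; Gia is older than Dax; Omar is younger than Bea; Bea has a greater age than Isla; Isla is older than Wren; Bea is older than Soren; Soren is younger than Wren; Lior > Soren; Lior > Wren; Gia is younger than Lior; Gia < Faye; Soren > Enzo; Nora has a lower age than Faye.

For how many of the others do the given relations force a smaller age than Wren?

Directly below Wren: Enzo, Nora, Soren.
One step further: Omar (4 so far).
Nothing else is reachable below Wren; 4 in all.

4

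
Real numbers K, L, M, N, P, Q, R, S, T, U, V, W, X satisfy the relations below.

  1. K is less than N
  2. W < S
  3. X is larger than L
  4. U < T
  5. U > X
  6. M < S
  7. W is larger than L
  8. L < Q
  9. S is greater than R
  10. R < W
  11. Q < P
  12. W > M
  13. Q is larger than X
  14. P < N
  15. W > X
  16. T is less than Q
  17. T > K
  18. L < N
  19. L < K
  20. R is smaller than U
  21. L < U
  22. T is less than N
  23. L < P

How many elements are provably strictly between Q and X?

Chaining upward from X reaches: U, T, W, P, N, S.
Chaining downward from Q reaches: L, K, R, U, T.
Strictly between X and Q are those in both lists: U, T — 2 elements.

2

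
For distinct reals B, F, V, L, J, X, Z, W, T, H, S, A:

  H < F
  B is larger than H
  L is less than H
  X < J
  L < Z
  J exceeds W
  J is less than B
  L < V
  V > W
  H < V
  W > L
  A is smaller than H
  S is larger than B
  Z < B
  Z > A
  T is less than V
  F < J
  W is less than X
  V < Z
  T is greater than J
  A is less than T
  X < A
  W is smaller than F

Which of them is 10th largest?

Chaining the given pairs: L < W < X < A < H < F < J < T < V < Z < B < S.
Counting 10 from the largest end gives X.

X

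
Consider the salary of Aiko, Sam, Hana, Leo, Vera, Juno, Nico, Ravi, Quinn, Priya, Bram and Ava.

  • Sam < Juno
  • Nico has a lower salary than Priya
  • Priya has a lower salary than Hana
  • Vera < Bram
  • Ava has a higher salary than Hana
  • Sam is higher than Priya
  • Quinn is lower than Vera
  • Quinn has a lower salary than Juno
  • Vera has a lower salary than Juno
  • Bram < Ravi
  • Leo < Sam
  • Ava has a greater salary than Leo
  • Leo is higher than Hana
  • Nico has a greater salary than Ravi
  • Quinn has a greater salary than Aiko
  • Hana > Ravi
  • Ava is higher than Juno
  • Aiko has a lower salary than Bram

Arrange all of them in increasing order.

Each adjacent pair is fixed by a given relation: Aiko < Quinn; Quinn < Vera; Vera < Bram; Bram < Ravi; Ravi < Nico; Nico < Priya; Priya < Hana; Hana < Leo; Leo < Sam; Sam < Juno; Juno < Ava. Chaining them end to end gives the full order.

Aiko < Quinn < Vera < Bram < Ravi < Nico < Priya < Hana < Leo < Sam < Juno < Ava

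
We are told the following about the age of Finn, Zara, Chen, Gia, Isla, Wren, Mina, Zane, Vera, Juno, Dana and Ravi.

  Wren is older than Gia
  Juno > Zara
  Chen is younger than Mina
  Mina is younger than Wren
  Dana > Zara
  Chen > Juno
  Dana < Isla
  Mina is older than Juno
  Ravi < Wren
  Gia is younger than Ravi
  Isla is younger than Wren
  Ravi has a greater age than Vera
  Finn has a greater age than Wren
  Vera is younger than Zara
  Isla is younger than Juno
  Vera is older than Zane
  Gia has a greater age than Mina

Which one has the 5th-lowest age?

Piecing the relations together gives one ordering: Zane < Vera < Zara < Dana < Isla < Juno < Chen < Mina < Gia < Ravi < Wren < Finn.
The 5th smallest is Isla.

Isla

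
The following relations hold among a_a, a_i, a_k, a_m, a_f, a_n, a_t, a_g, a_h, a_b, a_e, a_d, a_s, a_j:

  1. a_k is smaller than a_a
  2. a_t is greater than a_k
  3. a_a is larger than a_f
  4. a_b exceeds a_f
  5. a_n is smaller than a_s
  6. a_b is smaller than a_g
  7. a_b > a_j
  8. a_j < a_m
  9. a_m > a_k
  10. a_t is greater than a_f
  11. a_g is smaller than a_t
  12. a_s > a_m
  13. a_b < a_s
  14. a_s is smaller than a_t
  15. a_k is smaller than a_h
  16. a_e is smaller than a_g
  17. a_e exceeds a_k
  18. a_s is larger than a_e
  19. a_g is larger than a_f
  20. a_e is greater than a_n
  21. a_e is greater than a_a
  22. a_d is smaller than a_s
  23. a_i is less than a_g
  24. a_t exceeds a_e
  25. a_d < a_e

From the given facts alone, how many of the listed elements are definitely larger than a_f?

6

Directly above a_f: a_a, a_b, a_g, a_t.
One step further: a_e, a_s (6 so far).
Nothing else is reachable above a_f; 6 in all.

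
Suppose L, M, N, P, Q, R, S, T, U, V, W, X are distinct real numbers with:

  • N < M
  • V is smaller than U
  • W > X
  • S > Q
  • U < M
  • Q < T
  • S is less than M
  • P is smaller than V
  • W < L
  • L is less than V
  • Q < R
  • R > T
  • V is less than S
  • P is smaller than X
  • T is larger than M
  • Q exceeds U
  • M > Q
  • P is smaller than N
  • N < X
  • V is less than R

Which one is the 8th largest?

Chaining the given pairs: P < N < X < W < L < V < U < Q < S < M < T < R.
Counting 8 from the largest end gives L.

L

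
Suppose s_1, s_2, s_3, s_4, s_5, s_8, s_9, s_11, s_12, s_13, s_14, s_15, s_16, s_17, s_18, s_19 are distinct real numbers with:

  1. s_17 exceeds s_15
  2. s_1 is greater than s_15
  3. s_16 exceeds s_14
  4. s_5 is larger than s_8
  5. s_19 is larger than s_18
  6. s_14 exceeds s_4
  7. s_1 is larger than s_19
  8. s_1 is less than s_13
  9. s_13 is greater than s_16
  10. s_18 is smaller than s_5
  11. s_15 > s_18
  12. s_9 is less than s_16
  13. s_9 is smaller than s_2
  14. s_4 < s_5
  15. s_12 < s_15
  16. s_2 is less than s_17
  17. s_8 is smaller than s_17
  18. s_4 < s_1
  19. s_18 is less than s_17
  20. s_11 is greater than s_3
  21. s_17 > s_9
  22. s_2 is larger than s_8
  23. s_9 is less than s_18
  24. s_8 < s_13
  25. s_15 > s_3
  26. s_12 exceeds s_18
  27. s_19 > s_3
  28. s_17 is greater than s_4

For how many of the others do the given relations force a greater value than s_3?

6

Directly above s_3: s_11, s_15, s_19.
One step further: s_1, s_17 (5 so far).
One step further: s_13 (6 so far).
Nothing else is reachable above s_3; 6 in all.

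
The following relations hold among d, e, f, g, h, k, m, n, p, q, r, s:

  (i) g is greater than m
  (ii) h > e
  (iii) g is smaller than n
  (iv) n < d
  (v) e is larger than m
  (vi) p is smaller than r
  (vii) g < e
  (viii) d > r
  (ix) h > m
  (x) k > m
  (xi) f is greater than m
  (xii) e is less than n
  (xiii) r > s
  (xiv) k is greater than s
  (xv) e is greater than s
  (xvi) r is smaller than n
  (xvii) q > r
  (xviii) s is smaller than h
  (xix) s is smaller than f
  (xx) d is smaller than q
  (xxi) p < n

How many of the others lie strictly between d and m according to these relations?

Chaining upward from m reaches: g, k, e, f, h, n, q.
Chaining downward from d reaches: s, p, g, r, e, n.
Strictly between m and d are those in both lists: g, e, n — 3 elements.

3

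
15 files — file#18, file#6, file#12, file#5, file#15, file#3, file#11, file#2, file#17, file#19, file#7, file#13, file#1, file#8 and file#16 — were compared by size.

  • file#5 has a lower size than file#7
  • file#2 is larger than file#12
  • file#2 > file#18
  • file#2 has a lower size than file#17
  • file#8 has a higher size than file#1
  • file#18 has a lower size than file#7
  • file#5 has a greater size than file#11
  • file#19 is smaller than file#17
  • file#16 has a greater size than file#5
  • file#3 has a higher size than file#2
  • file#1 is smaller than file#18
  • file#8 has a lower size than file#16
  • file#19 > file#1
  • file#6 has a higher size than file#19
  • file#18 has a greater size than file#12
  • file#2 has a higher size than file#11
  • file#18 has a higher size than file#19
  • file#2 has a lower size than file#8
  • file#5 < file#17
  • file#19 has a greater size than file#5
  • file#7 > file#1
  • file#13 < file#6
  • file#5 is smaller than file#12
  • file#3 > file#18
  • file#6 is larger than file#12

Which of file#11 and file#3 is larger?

file#3

file#11 < file#5 < file#19 < file#18 < file#2 < file#3, by transitivity through file#5, file#19, file#18, file#2.
So file#11 < file#3; file#3 is the larger of the two.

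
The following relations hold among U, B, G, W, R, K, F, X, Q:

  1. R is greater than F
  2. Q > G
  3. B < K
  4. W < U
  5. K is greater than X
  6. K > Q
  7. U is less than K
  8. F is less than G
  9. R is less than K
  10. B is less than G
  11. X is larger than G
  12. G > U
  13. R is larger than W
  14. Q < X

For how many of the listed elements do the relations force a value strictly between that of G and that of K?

2

The relations place G below K. An element lies strictly between them when it is forced above G and also forced below K.
Above G: {Q, X}. Below K: {W, B, F, U, Q, X, R}.
Intersection: {Q, X} — 2.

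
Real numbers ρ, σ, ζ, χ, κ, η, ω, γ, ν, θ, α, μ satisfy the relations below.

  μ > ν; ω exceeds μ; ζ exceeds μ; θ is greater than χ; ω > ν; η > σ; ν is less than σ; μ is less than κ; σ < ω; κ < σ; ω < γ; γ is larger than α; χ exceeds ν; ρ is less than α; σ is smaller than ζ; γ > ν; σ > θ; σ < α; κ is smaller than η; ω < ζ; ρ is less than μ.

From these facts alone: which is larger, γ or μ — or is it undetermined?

γ

μ < κ and κ < σ give μ < σ.
With σ < α: μ < κ < σ < α.
With α < γ: μ < κ < σ < α < γ.
So γ is larger.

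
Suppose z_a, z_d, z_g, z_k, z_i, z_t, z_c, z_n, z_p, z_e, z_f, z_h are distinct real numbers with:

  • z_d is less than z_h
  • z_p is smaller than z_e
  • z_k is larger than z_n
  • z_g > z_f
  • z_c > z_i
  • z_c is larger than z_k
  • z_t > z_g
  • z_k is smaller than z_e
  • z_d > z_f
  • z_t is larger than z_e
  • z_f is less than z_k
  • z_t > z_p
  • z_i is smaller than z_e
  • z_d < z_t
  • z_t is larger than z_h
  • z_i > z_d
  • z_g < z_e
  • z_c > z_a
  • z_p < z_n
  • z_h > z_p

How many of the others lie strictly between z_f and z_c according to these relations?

The relations place z_f below z_c. An element lies strictly between them when it is forced above z_f and also forced below z_c.
Above z_f: {z_d, z_g, z_k, z_i, z_h, z_e, z_t}. Below z_c: {z_p, z_n, z_d, z_k, z_i, z_a}.
Intersection: {z_d, z_k, z_i} — 3.

3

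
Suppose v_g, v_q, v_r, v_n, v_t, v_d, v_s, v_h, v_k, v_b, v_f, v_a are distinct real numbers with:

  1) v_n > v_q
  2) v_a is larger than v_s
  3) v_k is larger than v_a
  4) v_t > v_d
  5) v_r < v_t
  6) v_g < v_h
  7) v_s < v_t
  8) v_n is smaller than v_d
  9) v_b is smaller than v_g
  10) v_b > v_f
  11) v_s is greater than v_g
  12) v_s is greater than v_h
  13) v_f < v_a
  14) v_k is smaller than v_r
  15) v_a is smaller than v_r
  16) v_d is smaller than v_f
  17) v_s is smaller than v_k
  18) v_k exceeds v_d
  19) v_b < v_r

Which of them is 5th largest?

Chaining the given pairs: v_q < v_n < v_d < v_f < v_b < v_g < v_h < v_s < v_a < v_k < v_r < v_t.
Counting 5 from the largest end gives v_s.

v_s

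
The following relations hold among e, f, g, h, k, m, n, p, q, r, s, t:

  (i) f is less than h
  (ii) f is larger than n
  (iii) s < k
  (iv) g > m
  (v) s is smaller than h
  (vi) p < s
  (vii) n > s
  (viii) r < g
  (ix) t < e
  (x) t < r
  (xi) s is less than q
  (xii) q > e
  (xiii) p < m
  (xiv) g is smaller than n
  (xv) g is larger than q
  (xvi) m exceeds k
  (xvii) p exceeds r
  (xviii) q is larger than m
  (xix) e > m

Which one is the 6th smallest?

m

The consecutive relations fix a unique order: t < r < p < s < k < m < e < q < g < n < f < h.
The 6th smallest is m.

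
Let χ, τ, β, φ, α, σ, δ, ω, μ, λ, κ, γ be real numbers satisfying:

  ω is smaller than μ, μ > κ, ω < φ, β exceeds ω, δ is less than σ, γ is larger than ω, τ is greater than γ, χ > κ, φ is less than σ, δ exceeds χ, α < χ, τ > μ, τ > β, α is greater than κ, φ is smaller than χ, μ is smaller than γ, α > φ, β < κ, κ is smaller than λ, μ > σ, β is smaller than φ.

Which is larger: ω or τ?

The relevant relations are ω < β; β < κ; κ < α; α < χ; χ < δ; δ < σ; σ < μ; μ < γ; γ < τ.
Together: ω < β < κ < α < χ < δ < σ < μ < γ < τ.
So ω < τ; τ is the larger of the two.

τ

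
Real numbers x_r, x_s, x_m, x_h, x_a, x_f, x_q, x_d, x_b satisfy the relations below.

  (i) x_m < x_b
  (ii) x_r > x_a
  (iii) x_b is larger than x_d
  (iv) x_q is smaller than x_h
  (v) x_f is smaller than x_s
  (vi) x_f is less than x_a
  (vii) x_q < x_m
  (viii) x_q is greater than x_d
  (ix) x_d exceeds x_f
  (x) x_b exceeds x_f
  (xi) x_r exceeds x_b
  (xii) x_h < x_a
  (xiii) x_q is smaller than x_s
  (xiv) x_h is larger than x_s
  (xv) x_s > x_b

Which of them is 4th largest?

x_s

Piecing the relations together gives one ordering: x_f < x_d < x_q < x_m < x_b < x_s < x_h < x_a < x_r.
The 4th largest is x_s.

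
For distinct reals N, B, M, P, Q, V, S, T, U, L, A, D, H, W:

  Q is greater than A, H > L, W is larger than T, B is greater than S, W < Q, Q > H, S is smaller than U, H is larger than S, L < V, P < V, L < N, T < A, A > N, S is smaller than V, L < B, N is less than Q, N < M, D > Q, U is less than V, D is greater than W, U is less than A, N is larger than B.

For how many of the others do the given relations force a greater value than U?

4

From U the given relations immediately reach A, V.
From those, Q — 3 in total.
From those, D — 4 in total.
Nothing else is reachable above U; 4 in all.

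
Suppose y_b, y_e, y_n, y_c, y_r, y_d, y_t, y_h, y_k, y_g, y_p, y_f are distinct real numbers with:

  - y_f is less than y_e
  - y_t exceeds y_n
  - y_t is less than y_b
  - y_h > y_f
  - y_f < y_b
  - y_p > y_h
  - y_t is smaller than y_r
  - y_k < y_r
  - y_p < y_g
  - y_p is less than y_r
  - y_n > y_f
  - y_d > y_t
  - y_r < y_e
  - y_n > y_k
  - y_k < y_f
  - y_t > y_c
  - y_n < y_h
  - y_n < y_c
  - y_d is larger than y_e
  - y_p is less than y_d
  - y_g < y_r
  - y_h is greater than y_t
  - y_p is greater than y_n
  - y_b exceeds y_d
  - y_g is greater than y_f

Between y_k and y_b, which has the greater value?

y_b

y_k < y_f < y_n < y_c < y_t < y_h < y_p < y_g < y_r < y_e < y_d < y_b, by transitivity through y_f, y_n, y_c, y_t, y_h, y_p, y_g, y_r, y_e, y_d.
So y_k < y_b; y_b is the larger of the two.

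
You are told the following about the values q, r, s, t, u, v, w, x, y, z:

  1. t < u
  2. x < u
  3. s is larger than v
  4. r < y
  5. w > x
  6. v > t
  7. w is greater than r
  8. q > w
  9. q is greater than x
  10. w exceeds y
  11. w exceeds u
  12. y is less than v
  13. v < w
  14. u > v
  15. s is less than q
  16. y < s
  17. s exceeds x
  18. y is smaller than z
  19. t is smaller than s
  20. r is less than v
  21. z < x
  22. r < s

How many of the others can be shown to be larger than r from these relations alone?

The elements the relations force above r are y, v, z, x, s, u, w, q — no chain reaches any other.
That is 8.

8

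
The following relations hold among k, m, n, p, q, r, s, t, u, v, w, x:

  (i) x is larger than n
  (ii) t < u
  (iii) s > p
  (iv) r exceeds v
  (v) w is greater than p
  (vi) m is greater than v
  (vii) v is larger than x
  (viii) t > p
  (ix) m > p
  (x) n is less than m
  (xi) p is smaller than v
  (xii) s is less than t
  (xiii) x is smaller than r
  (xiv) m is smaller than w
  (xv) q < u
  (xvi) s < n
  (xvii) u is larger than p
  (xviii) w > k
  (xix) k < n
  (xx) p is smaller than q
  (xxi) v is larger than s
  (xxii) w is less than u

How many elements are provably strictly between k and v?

Chaining upward from k reaches: n, x, m, w, u, r.
Chaining downward from v reaches: p, s, n, x.
Strictly between k and v are those in both lists: n, x — 2 elements.

2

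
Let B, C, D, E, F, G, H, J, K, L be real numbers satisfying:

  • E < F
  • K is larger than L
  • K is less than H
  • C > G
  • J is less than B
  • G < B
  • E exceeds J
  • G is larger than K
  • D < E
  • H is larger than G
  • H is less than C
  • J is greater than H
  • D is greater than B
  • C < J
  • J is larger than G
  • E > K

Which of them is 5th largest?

J

The consecutive relations fix a unique order: L < K < G < H < C < J < B < D < E < F.
Counting 5 from the largest end gives J.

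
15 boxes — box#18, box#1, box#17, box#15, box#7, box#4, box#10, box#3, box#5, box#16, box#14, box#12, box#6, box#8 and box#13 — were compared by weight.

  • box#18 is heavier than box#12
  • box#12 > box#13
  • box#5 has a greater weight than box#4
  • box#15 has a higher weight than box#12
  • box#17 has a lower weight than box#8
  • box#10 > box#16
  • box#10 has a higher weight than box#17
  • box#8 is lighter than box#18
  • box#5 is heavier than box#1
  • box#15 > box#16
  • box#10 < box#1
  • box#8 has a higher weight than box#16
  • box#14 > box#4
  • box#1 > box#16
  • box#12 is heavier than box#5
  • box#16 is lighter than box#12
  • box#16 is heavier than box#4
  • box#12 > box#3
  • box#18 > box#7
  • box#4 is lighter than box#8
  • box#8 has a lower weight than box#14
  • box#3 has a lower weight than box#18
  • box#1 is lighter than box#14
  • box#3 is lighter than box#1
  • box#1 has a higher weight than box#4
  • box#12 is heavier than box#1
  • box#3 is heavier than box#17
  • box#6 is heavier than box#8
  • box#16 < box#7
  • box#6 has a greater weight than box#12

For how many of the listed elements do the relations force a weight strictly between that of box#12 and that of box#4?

4

Chaining upward from box#4 reaches: box#16, box#10, box#1, box#5, box#7, box#8, box#15, box#18, box#6, box#14.
Chaining downward from box#12 reaches: box#17, box#3, box#16, box#10, box#1, box#5, box#13.
Strictly between box#4 and box#12 are those in both lists: box#16, box#10, box#1, box#5 — 4 elements.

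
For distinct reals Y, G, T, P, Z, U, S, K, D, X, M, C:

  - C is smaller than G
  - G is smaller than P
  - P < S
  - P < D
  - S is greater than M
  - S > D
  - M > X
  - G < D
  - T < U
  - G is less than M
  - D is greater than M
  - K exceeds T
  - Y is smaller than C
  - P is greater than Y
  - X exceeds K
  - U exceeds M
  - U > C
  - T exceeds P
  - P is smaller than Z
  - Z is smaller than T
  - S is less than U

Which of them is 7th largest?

T

The consecutive relations fix a unique order: Y < C < G < P < Z < T < K < X < M < D < S < U.
The 7th largest is T.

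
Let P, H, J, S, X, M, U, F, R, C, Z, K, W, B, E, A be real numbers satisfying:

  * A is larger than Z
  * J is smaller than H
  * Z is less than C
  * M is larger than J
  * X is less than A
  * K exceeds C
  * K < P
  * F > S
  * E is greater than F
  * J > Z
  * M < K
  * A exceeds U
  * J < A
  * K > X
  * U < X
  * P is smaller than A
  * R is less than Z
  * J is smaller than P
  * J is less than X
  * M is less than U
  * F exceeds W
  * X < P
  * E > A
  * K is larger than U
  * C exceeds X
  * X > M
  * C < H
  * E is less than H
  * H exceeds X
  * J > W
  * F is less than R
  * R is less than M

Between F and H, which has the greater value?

The relevant relations are F < R; R < Z; Z < J; J < M; M < U; U < X; X < C; C < K; K < P; P < A; A < E; E < H.
Chaining these gives F < R < Z < J < M < U < X < C < K < P < A < E < H.
So F < H; H is the larger of the two.

H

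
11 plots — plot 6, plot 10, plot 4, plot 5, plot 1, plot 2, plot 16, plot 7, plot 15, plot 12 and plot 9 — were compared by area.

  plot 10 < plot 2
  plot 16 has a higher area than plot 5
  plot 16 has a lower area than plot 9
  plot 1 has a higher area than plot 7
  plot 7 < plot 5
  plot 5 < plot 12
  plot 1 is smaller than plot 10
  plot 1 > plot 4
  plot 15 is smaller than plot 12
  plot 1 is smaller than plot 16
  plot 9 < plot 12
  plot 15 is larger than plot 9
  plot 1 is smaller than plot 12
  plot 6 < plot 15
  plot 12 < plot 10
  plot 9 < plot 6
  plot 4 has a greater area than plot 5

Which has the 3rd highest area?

plot 12

The consecutive relations fix a unique order: plot 7 < plot 5 < plot 4 < plot 1 < plot 16 < plot 9 < plot 6 < plot 15 < plot 12 < plot 10 < plot 2.
Counting 3 from the largest end gives plot 12.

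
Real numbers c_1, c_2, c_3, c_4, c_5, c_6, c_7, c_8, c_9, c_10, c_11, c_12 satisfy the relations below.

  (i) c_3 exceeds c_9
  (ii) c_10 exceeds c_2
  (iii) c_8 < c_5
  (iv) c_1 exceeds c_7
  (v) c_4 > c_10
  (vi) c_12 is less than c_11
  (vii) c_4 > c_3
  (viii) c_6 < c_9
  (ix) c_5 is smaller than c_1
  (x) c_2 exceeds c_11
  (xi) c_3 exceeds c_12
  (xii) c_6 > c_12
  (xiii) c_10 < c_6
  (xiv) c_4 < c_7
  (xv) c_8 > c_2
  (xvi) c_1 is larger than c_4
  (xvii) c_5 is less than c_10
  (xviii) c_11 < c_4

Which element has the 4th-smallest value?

Piecing the relations together gives one ordering: c_12 < c_11 < c_2 < c_8 < c_5 < c_10 < c_6 < c_9 < c_3 < c_4 < c_7 < c_1.
The 4th smallest is c_8.

c_8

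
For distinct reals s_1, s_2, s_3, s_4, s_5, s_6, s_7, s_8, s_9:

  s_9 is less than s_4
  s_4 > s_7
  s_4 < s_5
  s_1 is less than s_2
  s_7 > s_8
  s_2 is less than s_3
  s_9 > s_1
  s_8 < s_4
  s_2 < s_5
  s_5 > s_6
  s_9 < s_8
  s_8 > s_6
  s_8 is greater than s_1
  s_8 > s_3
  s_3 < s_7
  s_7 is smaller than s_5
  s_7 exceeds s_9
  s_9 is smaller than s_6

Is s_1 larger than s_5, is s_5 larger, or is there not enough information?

s_1 < s_2 and s_2 < s_3 give s_1 < s_3.
With s_3 < s_8: s_1 < s_2 < s_3 < s_8.
Then s_8 < s_7 extends the chain to s_7.
With s_7 < s_5: s_1 < s_2 < s_3 < s_8 < s_7 < s_5.
So s_5 is larger.

s_5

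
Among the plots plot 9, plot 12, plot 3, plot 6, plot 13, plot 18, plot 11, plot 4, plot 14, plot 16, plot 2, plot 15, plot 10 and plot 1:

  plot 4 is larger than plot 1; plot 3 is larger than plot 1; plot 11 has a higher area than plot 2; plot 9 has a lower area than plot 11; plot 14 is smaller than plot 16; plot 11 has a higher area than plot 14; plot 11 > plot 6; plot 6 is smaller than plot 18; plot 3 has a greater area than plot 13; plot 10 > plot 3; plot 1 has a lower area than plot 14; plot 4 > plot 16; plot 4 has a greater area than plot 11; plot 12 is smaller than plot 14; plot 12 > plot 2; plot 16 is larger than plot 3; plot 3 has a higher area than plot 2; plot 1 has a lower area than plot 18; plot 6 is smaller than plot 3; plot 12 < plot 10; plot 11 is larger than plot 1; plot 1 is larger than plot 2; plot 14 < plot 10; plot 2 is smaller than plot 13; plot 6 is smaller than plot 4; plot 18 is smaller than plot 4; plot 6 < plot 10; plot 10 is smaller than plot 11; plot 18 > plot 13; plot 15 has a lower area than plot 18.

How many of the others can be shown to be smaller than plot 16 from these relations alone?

7

Directly below plot 16: plot 14, plot 3.
One step further: plot 2, plot 13, plot 12, plot 1, plot 6 (7 so far).
No other element is forced below plot 16 by the given relations, so the count is 7.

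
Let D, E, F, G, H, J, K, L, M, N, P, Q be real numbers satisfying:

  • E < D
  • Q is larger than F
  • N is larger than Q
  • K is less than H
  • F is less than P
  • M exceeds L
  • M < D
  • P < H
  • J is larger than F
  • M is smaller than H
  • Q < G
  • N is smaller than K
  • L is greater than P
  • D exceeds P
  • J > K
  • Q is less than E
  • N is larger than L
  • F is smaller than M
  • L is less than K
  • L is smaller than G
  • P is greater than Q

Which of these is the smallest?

F

Q is not least since F < Q; P is not least since F < P; L is not least since P < L; E is not least since Q < E; N is not least since Q < N; K is not least since N < K; M is not least since L < M; G is not least since Q < G; D is not least since E < D; J is not least since F < J; H is not least since P < H.
Only F has nothing below it, so F is the smallest.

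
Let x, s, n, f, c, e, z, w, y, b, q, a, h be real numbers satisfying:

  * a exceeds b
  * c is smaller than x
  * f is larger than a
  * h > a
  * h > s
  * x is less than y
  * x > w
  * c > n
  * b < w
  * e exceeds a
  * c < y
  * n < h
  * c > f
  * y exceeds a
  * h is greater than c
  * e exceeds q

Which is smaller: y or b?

Link the given pairs in sequence: b < a; a < f; f < c; c < x; x < y.
Chaining these gives b < a < f < c < x < y.
So b < y; b is the smaller of the two.

b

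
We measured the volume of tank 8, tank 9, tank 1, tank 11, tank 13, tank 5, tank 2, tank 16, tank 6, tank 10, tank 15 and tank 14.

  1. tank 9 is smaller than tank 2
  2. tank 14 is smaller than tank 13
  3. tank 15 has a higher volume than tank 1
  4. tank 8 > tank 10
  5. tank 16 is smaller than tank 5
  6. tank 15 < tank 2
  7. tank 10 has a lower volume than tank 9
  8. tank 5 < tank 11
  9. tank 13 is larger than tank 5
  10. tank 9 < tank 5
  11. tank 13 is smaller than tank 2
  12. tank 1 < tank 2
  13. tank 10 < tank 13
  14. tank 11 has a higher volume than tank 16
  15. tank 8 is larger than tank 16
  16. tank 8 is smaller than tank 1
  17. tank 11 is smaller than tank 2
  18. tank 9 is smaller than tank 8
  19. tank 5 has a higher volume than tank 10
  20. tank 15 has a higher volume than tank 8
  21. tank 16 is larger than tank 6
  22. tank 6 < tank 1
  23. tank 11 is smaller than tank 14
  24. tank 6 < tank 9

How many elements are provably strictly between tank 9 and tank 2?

The relations place tank 9 below tank 2. An element lies strictly between them when it is forced above tank 9 and also forced below tank 2.
Above tank 9: {tank 8, tank 1, tank 5, tank 11, tank 15, tank 14, tank 13}. Below tank 2: {tank 10, tank 6, tank 16, tank 8, tank 1, tank 5, tank 11, tank 15, tank 14, tank 13}.
Intersection: {tank 8, tank 1, tank 5, tank 11, tank 15, tank 14, tank 13} — 7.

7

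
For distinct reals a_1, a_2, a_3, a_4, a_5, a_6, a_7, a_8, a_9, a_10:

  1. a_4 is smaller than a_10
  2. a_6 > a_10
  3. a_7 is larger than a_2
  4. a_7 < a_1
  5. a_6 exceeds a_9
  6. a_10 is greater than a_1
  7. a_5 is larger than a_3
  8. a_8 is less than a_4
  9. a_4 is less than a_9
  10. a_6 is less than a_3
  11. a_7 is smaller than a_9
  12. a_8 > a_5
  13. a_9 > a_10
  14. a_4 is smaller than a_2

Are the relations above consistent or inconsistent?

inconsistent

Chaining the given relations yields a_4 < a_2 < a_7 < a_1 < a_10 < a_9 < a_6 < a_3 < a_5 < a_8, so a_4 < a_8. But one relation states a_8 < a_4. These cannot both hold.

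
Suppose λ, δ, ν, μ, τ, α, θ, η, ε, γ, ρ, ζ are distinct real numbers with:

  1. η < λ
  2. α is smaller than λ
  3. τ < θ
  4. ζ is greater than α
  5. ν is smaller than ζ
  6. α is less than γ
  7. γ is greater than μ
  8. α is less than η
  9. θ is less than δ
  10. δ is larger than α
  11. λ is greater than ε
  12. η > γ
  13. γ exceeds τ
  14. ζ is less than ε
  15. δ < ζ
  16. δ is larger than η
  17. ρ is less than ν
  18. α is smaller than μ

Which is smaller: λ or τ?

τ < γ and γ < η give τ < η.
Then η < δ extends the chain to δ.
With δ < ζ: τ < γ < η < δ < ζ.
With ζ < ε: τ < γ < η < δ < ζ < ε.
With ε < λ: τ < γ < η < δ < ζ < ε < λ.
So τ < λ; τ is the smaller of the two.

τ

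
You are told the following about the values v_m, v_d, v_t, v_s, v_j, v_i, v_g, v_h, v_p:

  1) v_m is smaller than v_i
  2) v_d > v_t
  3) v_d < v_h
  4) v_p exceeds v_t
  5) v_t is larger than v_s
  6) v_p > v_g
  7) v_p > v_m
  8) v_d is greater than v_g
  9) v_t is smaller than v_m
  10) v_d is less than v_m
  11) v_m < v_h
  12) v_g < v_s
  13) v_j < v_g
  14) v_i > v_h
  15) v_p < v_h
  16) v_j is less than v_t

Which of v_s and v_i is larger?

v_s < v_t and v_t < v_d give v_s < v_d.
Then v_d < v_m extends the chain to v_m.
With v_m < v_p: v_s < v_t < v_d < v_m < v_p.
Then v_p < v_h extends the chain to v_h.
With v_h < v_i: v_s < v_t < v_d < v_m < v_p < v_h < v_i.
So v_s < v_i; v_i is the larger of the two.

v_i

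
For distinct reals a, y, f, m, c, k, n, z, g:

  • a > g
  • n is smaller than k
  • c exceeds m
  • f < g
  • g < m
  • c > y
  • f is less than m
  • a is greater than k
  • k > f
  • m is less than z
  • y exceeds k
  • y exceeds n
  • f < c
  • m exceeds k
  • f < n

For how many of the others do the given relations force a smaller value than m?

The elements the relations force below m are f, n, k, g — no chain reaches any other.
That is 4.

4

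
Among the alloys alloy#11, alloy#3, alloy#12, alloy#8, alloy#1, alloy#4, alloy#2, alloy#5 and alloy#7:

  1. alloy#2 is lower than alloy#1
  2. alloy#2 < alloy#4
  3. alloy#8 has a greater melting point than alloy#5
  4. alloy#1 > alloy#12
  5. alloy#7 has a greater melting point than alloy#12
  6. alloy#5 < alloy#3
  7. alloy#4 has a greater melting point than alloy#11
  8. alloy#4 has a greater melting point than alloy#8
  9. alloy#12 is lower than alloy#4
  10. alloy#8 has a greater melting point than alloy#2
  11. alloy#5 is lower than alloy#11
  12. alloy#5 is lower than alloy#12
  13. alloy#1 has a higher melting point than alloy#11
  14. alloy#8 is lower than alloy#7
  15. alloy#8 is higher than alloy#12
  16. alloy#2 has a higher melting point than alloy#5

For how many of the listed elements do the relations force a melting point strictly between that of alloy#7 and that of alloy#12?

1

Chaining upward from alloy#12 reaches: alloy#1, alloy#8, alloy#4.
Chaining downward from alloy#7 reaches: alloy#5, alloy#2, alloy#8.
Strictly between alloy#12 and alloy#7 are those in both lists: alloy#8 — 1 element.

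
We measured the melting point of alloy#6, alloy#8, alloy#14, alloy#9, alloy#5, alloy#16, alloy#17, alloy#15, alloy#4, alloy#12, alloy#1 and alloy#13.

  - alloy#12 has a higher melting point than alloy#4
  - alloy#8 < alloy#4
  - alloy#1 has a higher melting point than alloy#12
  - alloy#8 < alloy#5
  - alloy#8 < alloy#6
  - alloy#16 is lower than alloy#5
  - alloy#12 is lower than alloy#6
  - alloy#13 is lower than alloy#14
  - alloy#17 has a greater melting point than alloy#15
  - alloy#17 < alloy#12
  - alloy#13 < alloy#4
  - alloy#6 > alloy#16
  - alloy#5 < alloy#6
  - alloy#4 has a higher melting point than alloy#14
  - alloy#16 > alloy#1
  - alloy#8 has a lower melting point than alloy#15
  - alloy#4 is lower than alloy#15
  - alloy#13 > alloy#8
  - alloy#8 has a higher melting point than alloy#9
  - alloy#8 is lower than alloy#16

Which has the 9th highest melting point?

alloy#14

Piecing the relations together gives one ordering: alloy#9 < alloy#8 < alloy#13 < alloy#14 < alloy#4 < alloy#15 < alloy#17 < alloy#12 < alloy#1 < alloy#16 < alloy#5 < alloy#6.
The 9th largest is alloy#14.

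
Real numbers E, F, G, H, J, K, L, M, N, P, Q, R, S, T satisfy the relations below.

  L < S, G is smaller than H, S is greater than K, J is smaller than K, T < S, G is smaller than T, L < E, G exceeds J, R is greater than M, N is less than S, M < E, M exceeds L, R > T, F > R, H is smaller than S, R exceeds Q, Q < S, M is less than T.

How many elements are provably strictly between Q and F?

Chaining upward from Q reaches: R, S.
Chaining downward from F reaches: J, L, M, G, T, R.
Strictly between Q and F are those in both lists: R — 1 element.

1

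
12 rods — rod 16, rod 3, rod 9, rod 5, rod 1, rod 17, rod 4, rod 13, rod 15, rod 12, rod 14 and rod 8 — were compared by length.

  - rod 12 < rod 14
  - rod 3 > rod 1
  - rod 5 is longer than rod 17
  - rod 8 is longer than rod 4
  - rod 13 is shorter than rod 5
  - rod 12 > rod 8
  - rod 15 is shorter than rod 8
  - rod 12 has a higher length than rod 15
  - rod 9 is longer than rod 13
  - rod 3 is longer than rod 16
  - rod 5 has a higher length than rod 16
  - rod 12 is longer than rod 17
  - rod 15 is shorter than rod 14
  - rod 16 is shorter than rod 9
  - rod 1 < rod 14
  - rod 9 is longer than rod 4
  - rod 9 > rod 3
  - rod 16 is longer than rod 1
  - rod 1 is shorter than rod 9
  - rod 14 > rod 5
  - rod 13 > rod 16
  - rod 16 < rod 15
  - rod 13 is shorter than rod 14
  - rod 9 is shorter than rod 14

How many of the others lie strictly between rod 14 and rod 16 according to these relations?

7

Chaining upward from rod 16 reaches: rod 13, rod 3, rod 5, rod 15, rod 9, rod 8, rod 12.
Chaining downward from rod 14 reaches: rod 1, rod 17, rod 13, rod 3, rod 4, rod 5, rod 15, rod 9, rod 8, rod 12.
Strictly between rod 16 and rod 14 are those in both lists: rod 13, rod 3, rod 5, rod 15, rod 9, rod 8, rod 12 — 7 elements.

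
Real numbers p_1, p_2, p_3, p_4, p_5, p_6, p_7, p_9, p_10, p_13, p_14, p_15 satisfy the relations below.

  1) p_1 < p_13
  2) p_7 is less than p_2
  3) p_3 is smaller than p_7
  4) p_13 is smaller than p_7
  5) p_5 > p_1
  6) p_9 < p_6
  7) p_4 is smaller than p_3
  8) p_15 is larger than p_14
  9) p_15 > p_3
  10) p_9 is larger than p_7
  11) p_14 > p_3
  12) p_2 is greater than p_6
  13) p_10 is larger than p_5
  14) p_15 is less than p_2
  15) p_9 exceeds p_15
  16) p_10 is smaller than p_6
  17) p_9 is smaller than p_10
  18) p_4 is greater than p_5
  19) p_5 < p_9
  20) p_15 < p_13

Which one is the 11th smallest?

Chaining the given pairs: p_1 < p_5 < p_4 < p_3 < p_14 < p_15 < p_13 < p_7 < p_9 < p_10 < p_6 < p_2.
The 11th smallest is p_6.

p_6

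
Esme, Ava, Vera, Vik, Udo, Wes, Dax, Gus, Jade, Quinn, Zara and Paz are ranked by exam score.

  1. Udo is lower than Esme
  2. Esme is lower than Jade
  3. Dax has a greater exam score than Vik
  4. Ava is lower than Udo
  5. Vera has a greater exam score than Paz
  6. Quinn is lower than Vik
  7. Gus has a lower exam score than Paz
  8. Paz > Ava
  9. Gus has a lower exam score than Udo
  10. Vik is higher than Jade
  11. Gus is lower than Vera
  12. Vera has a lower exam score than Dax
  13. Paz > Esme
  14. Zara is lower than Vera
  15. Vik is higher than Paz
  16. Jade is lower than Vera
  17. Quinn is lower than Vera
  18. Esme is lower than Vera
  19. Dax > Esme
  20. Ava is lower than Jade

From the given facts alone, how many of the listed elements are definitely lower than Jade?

4

Directly below Jade: Ava, Esme.
One step further: Udo (3 so far).
One step further: Gus (4 so far).
Nothing else is reachable below Jade; 4 in all.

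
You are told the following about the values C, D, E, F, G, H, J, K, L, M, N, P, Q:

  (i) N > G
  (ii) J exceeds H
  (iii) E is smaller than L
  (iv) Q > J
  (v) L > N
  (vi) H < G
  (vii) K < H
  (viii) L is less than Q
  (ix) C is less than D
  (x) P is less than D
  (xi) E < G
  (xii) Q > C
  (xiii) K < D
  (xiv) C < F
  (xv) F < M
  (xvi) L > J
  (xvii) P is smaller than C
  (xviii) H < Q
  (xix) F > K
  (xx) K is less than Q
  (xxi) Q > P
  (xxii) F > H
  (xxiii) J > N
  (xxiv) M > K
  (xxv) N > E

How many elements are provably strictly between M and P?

2

Chaining upward from P reaches: C, D, F, Q.
Chaining downward from M reaches: K, H, C, F.
Strictly between P and M are those in both lists: C, F — 2 elements.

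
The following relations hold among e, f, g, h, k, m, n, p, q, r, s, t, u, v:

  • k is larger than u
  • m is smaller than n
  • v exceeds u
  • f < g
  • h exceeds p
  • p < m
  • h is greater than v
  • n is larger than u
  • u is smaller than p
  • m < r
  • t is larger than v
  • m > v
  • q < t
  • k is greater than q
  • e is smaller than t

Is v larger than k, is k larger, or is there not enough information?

undetermined

Following every chain through v: above v we get m, h, r, n, t; below v we get u.
k is not reached, and no chain runs the other way from k to v.
So the given relations leave the order of v and k undetermined.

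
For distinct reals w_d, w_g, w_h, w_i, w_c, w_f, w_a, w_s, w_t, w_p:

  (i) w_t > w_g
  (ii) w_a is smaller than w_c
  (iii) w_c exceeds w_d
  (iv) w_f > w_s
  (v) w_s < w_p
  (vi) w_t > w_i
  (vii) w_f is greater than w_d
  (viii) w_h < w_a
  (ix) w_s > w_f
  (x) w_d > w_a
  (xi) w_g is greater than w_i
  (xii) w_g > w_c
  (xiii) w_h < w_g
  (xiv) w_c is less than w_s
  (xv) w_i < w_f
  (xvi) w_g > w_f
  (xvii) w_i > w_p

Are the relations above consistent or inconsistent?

Chaining the given relations yields w_s < w_p < w_i < w_f, so w_s < w_f. But one relation states w_f < w_s. These cannot both hold.

inconsistent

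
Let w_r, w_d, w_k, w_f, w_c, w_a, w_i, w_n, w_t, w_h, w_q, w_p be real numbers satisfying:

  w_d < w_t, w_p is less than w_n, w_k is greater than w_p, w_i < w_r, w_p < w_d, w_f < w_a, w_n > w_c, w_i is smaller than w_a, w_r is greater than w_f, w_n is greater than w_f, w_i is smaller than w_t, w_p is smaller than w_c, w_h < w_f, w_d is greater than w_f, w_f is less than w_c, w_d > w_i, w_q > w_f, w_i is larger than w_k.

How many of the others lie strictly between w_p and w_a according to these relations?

Chaining upward from w_p reaches: w_k, w_c, w_n, w_i, w_d, w_t, w_r.
Chaining downward from w_a reaches: w_k, w_h, w_f, w_i.
Strictly between w_p and w_a are those in both lists: w_k, w_i — 2 elements.

2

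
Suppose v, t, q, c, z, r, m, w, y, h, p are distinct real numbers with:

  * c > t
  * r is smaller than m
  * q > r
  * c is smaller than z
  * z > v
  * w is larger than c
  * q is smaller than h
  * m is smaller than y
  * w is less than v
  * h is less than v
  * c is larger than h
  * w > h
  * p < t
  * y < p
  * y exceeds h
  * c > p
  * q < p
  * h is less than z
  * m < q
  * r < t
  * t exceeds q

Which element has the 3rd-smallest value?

q

The consecutive relations fix a unique order: r < m < q < h < y < p < t < c < w < v < z.
The 3rd smallest is q.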